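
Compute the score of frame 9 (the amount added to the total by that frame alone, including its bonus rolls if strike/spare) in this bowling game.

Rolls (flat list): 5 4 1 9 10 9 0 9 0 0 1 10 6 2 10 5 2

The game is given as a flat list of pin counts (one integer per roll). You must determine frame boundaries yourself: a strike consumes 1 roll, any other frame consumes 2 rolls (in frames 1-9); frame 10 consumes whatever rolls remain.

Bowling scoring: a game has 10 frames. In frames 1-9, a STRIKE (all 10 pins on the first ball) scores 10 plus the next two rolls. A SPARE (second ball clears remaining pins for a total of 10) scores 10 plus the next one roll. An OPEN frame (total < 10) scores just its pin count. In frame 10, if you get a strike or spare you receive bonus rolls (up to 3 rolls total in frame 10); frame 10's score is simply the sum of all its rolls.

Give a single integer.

Answer: 17

Derivation:
Frame 1: OPEN (5+4=9). Cumulative: 9
Frame 2: SPARE (1+9=10). 10 + next roll (10) = 20. Cumulative: 29
Frame 3: STRIKE. 10 + next two rolls (9+0) = 19. Cumulative: 48
Frame 4: OPEN (9+0=9). Cumulative: 57
Frame 5: OPEN (9+0=9). Cumulative: 66
Frame 6: OPEN (0+1=1). Cumulative: 67
Frame 7: STRIKE. 10 + next two rolls (6+2) = 18. Cumulative: 85
Frame 8: OPEN (6+2=8). Cumulative: 93
Frame 9: STRIKE. 10 + next two rolls (5+2) = 17. Cumulative: 110
Frame 10: OPEN. Sum of all frame-10 rolls (5+2) = 7. Cumulative: 117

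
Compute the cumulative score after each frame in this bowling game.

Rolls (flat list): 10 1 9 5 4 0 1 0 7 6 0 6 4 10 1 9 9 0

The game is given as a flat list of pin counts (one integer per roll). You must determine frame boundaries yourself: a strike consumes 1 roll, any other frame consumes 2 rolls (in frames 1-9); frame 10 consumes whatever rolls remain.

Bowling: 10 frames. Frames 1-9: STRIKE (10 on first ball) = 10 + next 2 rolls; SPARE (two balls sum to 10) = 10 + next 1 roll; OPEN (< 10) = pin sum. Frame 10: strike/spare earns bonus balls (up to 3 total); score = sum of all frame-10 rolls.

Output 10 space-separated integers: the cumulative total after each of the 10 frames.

Frame 1: STRIKE. 10 + next two rolls (1+9) = 20. Cumulative: 20
Frame 2: SPARE (1+9=10). 10 + next roll (5) = 15. Cumulative: 35
Frame 3: OPEN (5+4=9). Cumulative: 44
Frame 4: OPEN (0+1=1). Cumulative: 45
Frame 5: OPEN (0+7=7). Cumulative: 52
Frame 6: OPEN (6+0=6). Cumulative: 58
Frame 7: SPARE (6+4=10). 10 + next roll (10) = 20. Cumulative: 78
Frame 8: STRIKE. 10 + next two rolls (1+9) = 20. Cumulative: 98
Frame 9: SPARE (1+9=10). 10 + next roll (9) = 19. Cumulative: 117
Frame 10: OPEN. Sum of all frame-10 rolls (9+0) = 9. Cumulative: 126

Answer: 20 35 44 45 52 58 78 98 117 126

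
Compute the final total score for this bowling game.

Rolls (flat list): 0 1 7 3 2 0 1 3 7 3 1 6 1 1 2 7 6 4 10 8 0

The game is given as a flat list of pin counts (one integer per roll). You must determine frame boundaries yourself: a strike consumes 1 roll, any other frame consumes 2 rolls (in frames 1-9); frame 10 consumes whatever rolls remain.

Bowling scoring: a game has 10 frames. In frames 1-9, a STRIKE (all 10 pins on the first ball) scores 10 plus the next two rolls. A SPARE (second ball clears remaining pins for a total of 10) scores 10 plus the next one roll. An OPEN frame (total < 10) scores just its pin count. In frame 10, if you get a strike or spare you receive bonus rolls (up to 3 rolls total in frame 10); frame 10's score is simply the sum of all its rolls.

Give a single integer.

Frame 1: OPEN (0+1=1). Cumulative: 1
Frame 2: SPARE (7+3=10). 10 + next roll (2) = 12. Cumulative: 13
Frame 3: OPEN (2+0=2). Cumulative: 15
Frame 4: OPEN (1+3=4). Cumulative: 19
Frame 5: SPARE (7+3=10). 10 + next roll (1) = 11. Cumulative: 30
Frame 6: OPEN (1+6=7). Cumulative: 37
Frame 7: OPEN (1+1=2). Cumulative: 39
Frame 8: OPEN (2+7=9). Cumulative: 48
Frame 9: SPARE (6+4=10). 10 + next roll (10) = 20. Cumulative: 68
Frame 10: STRIKE. Sum of all frame-10 rolls (10+8+0) = 18. Cumulative: 86

Answer: 86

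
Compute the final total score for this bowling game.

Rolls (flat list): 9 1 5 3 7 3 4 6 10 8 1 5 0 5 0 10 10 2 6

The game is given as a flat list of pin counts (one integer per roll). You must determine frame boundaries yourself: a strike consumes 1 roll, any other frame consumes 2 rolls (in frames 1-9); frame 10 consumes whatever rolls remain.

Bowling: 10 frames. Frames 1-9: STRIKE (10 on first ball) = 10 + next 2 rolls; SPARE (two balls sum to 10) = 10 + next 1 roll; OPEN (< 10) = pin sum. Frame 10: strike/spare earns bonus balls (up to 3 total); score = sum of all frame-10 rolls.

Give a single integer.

Frame 1: SPARE (9+1=10). 10 + next roll (5) = 15. Cumulative: 15
Frame 2: OPEN (5+3=8). Cumulative: 23
Frame 3: SPARE (7+3=10). 10 + next roll (4) = 14. Cumulative: 37
Frame 4: SPARE (4+6=10). 10 + next roll (10) = 20. Cumulative: 57
Frame 5: STRIKE. 10 + next two rolls (8+1) = 19. Cumulative: 76
Frame 6: OPEN (8+1=9). Cumulative: 85
Frame 7: OPEN (5+0=5). Cumulative: 90
Frame 8: OPEN (5+0=5). Cumulative: 95
Frame 9: STRIKE. 10 + next two rolls (10+2) = 22. Cumulative: 117
Frame 10: STRIKE. Sum of all frame-10 rolls (10+2+6) = 18. Cumulative: 135

Answer: 135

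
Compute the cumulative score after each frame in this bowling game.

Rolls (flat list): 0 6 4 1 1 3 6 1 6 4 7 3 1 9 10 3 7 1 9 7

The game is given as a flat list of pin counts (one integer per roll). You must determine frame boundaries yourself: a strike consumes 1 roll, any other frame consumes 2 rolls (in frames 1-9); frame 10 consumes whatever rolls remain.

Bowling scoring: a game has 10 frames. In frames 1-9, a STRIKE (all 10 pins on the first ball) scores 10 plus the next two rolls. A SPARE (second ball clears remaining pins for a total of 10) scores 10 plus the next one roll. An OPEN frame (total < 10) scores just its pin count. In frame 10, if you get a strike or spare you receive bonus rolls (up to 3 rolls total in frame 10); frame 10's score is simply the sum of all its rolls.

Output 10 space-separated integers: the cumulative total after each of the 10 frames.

Frame 1: OPEN (0+6=6). Cumulative: 6
Frame 2: OPEN (4+1=5). Cumulative: 11
Frame 3: OPEN (1+3=4). Cumulative: 15
Frame 4: OPEN (6+1=7). Cumulative: 22
Frame 5: SPARE (6+4=10). 10 + next roll (7) = 17. Cumulative: 39
Frame 6: SPARE (7+3=10). 10 + next roll (1) = 11. Cumulative: 50
Frame 7: SPARE (1+9=10). 10 + next roll (10) = 20. Cumulative: 70
Frame 8: STRIKE. 10 + next two rolls (3+7) = 20. Cumulative: 90
Frame 9: SPARE (3+7=10). 10 + next roll (1) = 11. Cumulative: 101
Frame 10: SPARE. Sum of all frame-10 rolls (1+9+7) = 17. Cumulative: 118

Answer: 6 11 15 22 39 50 70 90 101 118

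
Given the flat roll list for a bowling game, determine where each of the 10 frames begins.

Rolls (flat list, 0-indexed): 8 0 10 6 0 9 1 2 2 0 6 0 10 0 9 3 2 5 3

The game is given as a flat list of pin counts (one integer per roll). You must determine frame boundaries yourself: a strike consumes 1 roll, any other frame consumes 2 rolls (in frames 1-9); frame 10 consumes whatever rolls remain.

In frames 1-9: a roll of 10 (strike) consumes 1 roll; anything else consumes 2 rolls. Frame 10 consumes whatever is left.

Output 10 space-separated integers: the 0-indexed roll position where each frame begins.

Answer: 0 2 3 5 7 9 11 13 15 17

Derivation:
Frame 1 starts at roll index 0: rolls=8,0 (sum=8), consumes 2 rolls
Frame 2 starts at roll index 2: roll=10 (strike), consumes 1 roll
Frame 3 starts at roll index 3: rolls=6,0 (sum=6), consumes 2 rolls
Frame 4 starts at roll index 5: rolls=9,1 (sum=10), consumes 2 rolls
Frame 5 starts at roll index 7: rolls=2,2 (sum=4), consumes 2 rolls
Frame 6 starts at roll index 9: rolls=0,6 (sum=6), consumes 2 rolls
Frame 7 starts at roll index 11: rolls=0,10 (sum=10), consumes 2 rolls
Frame 8 starts at roll index 13: rolls=0,9 (sum=9), consumes 2 rolls
Frame 9 starts at roll index 15: rolls=3,2 (sum=5), consumes 2 rolls
Frame 10 starts at roll index 17: 2 remaining rolls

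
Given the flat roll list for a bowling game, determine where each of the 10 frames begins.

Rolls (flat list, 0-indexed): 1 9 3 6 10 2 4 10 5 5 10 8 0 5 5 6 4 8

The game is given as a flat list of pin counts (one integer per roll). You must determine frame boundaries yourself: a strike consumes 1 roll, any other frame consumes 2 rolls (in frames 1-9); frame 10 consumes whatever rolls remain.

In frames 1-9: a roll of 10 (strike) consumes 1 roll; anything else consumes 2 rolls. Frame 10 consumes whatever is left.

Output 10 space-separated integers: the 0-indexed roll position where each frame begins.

Frame 1 starts at roll index 0: rolls=1,9 (sum=10), consumes 2 rolls
Frame 2 starts at roll index 2: rolls=3,6 (sum=9), consumes 2 rolls
Frame 3 starts at roll index 4: roll=10 (strike), consumes 1 roll
Frame 4 starts at roll index 5: rolls=2,4 (sum=6), consumes 2 rolls
Frame 5 starts at roll index 7: roll=10 (strike), consumes 1 roll
Frame 6 starts at roll index 8: rolls=5,5 (sum=10), consumes 2 rolls
Frame 7 starts at roll index 10: roll=10 (strike), consumes 1 roll
Frame 8 starts at roll index 11: rolls=8,0 (sum=8), consumes 2 rolls
Frame 9 starts at roll index 13: rolls=5,5 (sum=10), consumes 2 rolls
Frame 10 starts at roll index 15: 3 remaining rolls

Answer: 0 2 4 5 7 8 10 11 13 15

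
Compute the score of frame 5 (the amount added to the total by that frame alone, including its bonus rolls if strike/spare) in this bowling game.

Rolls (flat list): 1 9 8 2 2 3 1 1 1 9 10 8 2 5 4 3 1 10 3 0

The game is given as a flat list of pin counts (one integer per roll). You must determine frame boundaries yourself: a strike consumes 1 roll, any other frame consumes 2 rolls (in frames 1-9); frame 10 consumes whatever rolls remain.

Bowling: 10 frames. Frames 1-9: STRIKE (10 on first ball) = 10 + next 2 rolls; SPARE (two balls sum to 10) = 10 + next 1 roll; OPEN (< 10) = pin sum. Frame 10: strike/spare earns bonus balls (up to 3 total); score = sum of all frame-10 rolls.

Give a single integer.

Answer: 20

Derivation:
Frame 1: SPARE (1+9=10). 10 + next roll (8) = 18. Cumulative: 18
Frame 2: SPARE (8+2=10). 10 + next roll (2) = 12. Cumulative: 30
Frame 3: OPEN (2+3=5). Cumulative: 35
Frame 4: OPEN (1+1=2). Cumulative: 37
Frame 5: SPARE (1+9=10). 10 + next roll (10) = 20. Cumulative: 57
Frame 6: STRIKE. 10 + next two rolls (8+2) = 20. Cumulative: 77
Frame 7: SPARE (8+2=10). 10 + next roll (5) = 15. Cumulative: 92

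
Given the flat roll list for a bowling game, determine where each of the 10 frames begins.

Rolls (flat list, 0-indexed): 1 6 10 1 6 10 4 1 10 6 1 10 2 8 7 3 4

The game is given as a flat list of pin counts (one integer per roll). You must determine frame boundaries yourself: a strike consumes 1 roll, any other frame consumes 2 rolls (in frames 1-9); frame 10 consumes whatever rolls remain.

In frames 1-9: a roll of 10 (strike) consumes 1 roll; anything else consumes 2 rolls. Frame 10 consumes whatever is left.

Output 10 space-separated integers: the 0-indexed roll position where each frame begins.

Answer: 0 2 3 5 6 8 9 11 12 14

Derivation:
Frame 1 starts at roll index 0: rolls=1,6 (sum=7), consumes 2 rolls
Frame 2 starts at roll index 2: roll=10 (strike), consumes 1 roll
Frame 3 starts at roll index 3: rolls=1,6 (sum=7), consumes 2 rolls
Frame 4 starts at roll index 5: roll=10 (strike), consumes 1 roll
Frame 5 starts at roll index 6: rolls=4,1 (sum=5), consumes 2 rolls
Frame 6 starts at roll index 8: roll=10 (strike), consumes 1 roll
Frame 7 starts at roll index 9: rolls=6,1 (sum=7), consumes 2 rolls
Frame 8 starts at roll index 11: roll=10 (strike), consumes 1 roll
Frame 9 starts at roll index 12: rolls=2,8 (sum=10), consumes 2 rolls
Frame 10 starts at roll index 14: 3 remaining rolls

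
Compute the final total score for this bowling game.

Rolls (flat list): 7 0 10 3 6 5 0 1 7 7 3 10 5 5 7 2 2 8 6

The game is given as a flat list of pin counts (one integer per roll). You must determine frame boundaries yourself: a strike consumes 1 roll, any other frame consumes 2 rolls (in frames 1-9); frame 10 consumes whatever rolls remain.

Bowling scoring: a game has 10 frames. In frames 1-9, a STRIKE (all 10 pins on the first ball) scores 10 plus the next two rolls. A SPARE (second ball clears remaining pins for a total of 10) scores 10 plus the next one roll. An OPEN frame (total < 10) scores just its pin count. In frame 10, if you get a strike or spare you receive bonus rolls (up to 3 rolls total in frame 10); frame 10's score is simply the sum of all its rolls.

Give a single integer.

Frame 1: OPEN (7+0=7). Cumulative: 7
Frame 2: STRIKE. 10 + next two rolls (3+6) = 19. Cumulative: 26
Frame 3: OPEN (3+6=9). Cumulative: 35
Frame 4: OPEN (5+0=5). Cumulative: 40
Frame 5: OPEN (1+7=8). Cumulative: 48
Frame 6: SPARE (7+3=10). 10 + next roll (10) = 20. Cumulative: 68
Frame 7: STRIKE. 10 + next two rolls (5+5) = 20. Cumulative: 88
Frame 8: SPARE (5+5=10). 10 + next roll (7) = 17. Cumulative: 105
Frame 9: OPEN (7+2=9). Cumulative: 114
Frame 10: SPARE. Sum of all frame-10 rolls (2+8+6) = 16. Cumulative: 130

Answer: 130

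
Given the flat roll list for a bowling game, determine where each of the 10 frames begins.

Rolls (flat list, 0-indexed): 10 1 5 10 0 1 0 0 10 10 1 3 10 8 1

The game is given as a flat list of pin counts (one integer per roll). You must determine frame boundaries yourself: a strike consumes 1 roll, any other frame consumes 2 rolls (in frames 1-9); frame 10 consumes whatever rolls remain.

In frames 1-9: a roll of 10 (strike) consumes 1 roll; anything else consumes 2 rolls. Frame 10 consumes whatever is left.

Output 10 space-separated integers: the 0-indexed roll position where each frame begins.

Answer: 0 1 3 4 6 8 9 10 12 13

Derivation:
Frame 1 starts at roll index 0: roll=10 (strike), consumes 1 roll
Frame 2 starts at roll index 1: rolls=1,5 (sum=6), consumes 2 rolls
Frame 3 starts at roll index 3: roll=10 (strike), consumes 1 roll
Frame 4 starts at roll index 4: rolls=0,1 (sum=1), consumes 2 rolls
Frame 5 starts at roll index 6: rolls=0,0 (sum=0), consumes 2 rolls
Frame 6 starts at roll index 8: roll=10 (strike), consumes 1 roll
Frame 7 starts at roll index 9: roll=10 (strike), consumes 1 roll
Frame 8 starts at roll index 10: rolls=1,3 (sum=4), consumes 2 rolls
Frame 9 starts at roll index 12: roll=10 (strike), consumes 1 roll
Frame 10 starts at roll index 13: 2 remaining rolls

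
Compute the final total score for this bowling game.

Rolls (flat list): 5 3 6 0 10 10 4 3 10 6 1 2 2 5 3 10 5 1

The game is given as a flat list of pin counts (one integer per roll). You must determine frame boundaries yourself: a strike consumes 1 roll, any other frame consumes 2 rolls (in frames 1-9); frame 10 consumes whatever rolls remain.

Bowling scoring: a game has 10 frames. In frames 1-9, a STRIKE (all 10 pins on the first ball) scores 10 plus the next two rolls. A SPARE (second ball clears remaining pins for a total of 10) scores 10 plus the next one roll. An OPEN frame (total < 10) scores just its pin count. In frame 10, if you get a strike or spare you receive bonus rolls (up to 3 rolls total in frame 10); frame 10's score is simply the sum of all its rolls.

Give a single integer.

Frame 1: OPEN (5+3=8). Cumulative: 8
Frame 2: OPEN (6+0=6). Cumulative: 14
Frame 3: STRIKE. 10 + next two rolls (10+4) = 24. Cumulative: 38
Frame 4: STRIKE. 10 + next two rolls (4+3) = 17. Cumulative: 55
Frame 5: OPEN (4+3=7). Cumulative: 62
Frame 6: STRIKE. 10 + next two rolls (6+1) = 17. Cumulative: 79
Frame 7: OPEN (6+1=7). Cumulative: 86
Frame 8: OPEN (2+2=4). Cumulative: 90
Frame 9: OPEN (5+3=8). Cumulative: 98
Frame 10: STRIKE. Sum of all frame-10 rolls (10+5+1) = 16. Cumulative: 114

Answer: 114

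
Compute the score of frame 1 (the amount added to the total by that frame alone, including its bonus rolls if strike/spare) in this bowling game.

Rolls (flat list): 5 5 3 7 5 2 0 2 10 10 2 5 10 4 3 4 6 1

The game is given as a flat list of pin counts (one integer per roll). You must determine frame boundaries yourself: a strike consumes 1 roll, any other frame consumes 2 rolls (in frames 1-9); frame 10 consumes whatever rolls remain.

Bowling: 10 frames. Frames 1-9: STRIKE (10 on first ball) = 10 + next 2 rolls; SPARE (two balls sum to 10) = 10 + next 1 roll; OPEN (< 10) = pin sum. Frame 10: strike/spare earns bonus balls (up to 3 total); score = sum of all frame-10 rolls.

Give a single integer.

Frame 1: SPARE (5+5=10). 10 + next roll (3) = 13. Cumulative: 13
Frame 2: SPARE (3+7=10). 10 + next roll (5) = 15. Cumulative: 28
Frame 3: OPEN (5+2=7). Cumulative: 35

Answer: 13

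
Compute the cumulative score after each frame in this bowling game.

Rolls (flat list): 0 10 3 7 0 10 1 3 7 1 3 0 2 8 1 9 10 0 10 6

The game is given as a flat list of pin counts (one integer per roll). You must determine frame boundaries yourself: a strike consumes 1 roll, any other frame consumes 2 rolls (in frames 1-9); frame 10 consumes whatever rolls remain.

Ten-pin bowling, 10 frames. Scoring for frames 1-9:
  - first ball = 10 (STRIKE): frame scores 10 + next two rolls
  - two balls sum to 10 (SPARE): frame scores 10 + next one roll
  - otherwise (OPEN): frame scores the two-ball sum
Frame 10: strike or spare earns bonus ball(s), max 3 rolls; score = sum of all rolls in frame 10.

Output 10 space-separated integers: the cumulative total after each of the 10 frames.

Frame 1: SPARE (0+10=10). 10 + next roll (3) = 13. Cumulative: 13
Frame 2: SPARE (3+7=10). 10 + next roll (0) = 10. Cumulative: 23
Frame 3: SPARE (0+10=10). 10 + next roll (1) = 11. Cumulative: 34
Frame 4: OPEN (1+3=4). Cumulative: 38
Frame 5: OPEN (7+1=8). Cumulative: 46
Frame 6: OPEN (3+0=3). Cumulative: 49
Frame 7: SPARE (2+8=10). 10 + next roll (1) = 11. Cumulative: 60
Frame 8: SPARE (1+9=10). 10 + next roll (10) = 20. Cumulative: 80
Frame 9: STRIKE. 10 + next two rolls (0+10) = 20. Cumulative: 100
Frame 10: SPARE. Sum of all frame-10 rolls (0+10+6) = 16. Cumulative: 116

Answer: 13 23 34 38 46 49 60 80 100 116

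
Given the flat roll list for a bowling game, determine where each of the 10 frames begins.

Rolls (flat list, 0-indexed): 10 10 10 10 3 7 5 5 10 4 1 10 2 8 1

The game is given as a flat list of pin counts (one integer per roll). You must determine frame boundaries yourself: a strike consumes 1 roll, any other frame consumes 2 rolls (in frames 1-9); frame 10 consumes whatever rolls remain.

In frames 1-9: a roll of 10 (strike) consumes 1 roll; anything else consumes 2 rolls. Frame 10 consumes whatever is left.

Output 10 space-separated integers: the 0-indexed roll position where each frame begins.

Frame 1 starts at roll index 0: roll=10 (strike), consumes 1 roll
Frame 2 starts at roll index 1: roll=10 (strike), consumes 1 roll
Frame 3 starts at roll index 2: roll=10 (strike), consumes 1 roll
Frame 4 starts at roll index 3: roll=10 (strike), consumes 1 roll
Frame 5 starts at roll index 4: rolls=3,7 (sum=10), consumes 2 rolls
Frame 6 starts at roll index 6: rolls=5,5 (sum=10), consumes 2 rolls
Frame 7 starts at roll index 8: roll=10 (strike), consumes 1 roll
Frame 8 starts at roll index 9: rolls=4,1 (sum=5), consumes 2 rolls
Frame 9 starts at roll index 11: roll=10 (strike), consumes 1 roll
Frame 10 starts at roll index 12: 3 remaining rolls

Answer: 0 1 2 3 4 6 8 9 11 12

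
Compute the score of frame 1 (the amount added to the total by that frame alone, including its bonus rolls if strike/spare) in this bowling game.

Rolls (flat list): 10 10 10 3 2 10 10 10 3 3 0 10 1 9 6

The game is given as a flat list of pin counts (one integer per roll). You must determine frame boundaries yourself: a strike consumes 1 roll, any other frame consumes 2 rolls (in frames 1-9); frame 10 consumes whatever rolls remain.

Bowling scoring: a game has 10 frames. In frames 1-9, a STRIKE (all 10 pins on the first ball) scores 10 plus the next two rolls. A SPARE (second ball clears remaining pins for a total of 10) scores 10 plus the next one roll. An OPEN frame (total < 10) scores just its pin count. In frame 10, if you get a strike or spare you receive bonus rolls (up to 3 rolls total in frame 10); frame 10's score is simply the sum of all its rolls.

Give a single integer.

Frame 1: STRIKE. 10 + next two rolls (10+10) = 30. Cumulative: 30
Frame 2: STRIKE. 10 + next two rolls (10+3) = 23. Cumulative: 53
Frame 3: STRIKE. 10 + next two rolls (3+2) = 15. Cumulative: 68

Answer: 30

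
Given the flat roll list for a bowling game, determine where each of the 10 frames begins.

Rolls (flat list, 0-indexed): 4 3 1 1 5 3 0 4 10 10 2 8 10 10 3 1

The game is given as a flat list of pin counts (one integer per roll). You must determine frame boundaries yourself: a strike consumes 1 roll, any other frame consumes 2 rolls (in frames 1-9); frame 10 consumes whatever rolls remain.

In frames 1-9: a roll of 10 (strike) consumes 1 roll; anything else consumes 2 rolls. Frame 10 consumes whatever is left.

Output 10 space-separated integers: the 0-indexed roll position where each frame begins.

Answer: 0 2 4 6 8 9 10 12 13 14

Derivation:
Frame 1 starts at roll index 0: rolls=4,3 (sum=7), consumes 2 rolls
Frame 2 starts at roll index 2: rolls=1,1 (sum=2), consumes 2 rolls
Frame 3 starts at roll index 4: rolls=5,3 (sum=8), consumes 2 rolls
Frame 4 starts at roll index 6: rolls=0,4 (sum=4), consumes 2 rolls
Frame 5 starts at roll index 8: roll=10 (strike), consumes 1 roll
Frame 6 starts at roll index 9: roll=10 (strike), consumes 1 roll
Frame 7 starts at roll index 10: rolls=2,8 (sum=10), consumes 2 rolls
Frame 8 starts at roll index 12: roll=10 (strike), consumes 1 roll
Frame 9 starts at roll index 13: roll=10 (strike), consumes 1 roll
Frame 10 starts at roll index 14: 2 remaining rolls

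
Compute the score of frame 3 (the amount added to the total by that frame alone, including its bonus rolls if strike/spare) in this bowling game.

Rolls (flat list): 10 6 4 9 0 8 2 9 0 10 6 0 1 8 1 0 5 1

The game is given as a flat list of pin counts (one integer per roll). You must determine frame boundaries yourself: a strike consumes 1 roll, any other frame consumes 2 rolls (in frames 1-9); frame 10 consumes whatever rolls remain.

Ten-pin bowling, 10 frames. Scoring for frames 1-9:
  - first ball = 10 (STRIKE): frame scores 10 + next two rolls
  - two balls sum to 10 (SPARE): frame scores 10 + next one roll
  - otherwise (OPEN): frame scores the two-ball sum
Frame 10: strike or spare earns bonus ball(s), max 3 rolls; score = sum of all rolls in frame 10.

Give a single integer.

Frame 1: STRIKE. 10 + next two rolls (6+4) = 20. Cumulative: 20
Frame 2: SPARE (6+4=10). 10 + next roll (9) = 19. Cumulative: 39
Frame 3: OPEN (9+0=9). Cumulative: 48
Frame 4: SPARE (8+2=10). 10 + next roll (9) = 19. Cumulative: 67
Frame 5: OPEN (9+0=9). Cumulative: 76

Answer: 9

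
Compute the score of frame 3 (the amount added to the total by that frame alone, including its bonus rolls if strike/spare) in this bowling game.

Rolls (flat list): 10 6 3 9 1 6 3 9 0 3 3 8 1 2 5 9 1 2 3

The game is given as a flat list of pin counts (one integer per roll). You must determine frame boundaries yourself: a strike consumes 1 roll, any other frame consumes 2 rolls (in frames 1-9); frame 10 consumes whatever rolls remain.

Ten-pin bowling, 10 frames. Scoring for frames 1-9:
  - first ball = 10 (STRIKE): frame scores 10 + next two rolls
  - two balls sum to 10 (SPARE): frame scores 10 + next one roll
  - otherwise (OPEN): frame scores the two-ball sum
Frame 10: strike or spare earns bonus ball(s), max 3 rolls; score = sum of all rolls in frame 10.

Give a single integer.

Answer: 16

Derivation:
Frame 1: STRIKE. 10 + next two rolls (6+3) = 19. Cumulative: 19
Frame 2: OPEN (6+3=9). Cumulative: 28
Frame 3: SPARE (9+1=10). 10 + next roll (6) = 16. Cumulative: 44
Frame 4: OPEN (6+3=9). Cumulative: 53
Frame 5: OPEN (9+0=9). Cumulative: 62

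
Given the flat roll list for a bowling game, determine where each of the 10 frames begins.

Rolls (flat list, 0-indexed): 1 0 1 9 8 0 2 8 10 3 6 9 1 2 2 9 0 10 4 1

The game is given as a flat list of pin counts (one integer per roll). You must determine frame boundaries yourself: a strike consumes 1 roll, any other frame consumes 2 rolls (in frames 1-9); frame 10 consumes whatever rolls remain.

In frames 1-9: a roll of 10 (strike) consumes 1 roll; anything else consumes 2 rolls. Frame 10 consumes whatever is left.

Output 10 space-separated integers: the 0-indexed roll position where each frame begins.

Frame 1 starts at roll index 0: rolls=1,0 (sum=1), consumes 2 rolls
Frame 2 starts at roll index 2: rolls=1,9 (sum=10), consumes 2 rolls
Frame 3 starts at roll index 4: rolls=8,0 (sum=8), consumes 2 rolls
Frame 4 starts at roll index 6: rolls=2,8 (sum=10), consumes 2 rolls
Frame 5 starts at roll index 8: roll=10 (strike), consumes 1 roll
Frame 6 starts at roll index 9: rolls=3,6 (sum=9), consumes 2 rolls
Frame 7 starts at roll index 11: rolls=9,1 (sum=10), consumes 2 rolls
Frame 8 starts at roll index 13: rolls=2,2 (sum=4), consumes 2 rolls
Frame 9 starts at roll index 15: rolls=9,0 (sum=9), consumes 2 rolls
Frame 10 starts at roll index 17: 3 remaining rolls

Answer: 0 2 4 6 8 9 11 13 15 17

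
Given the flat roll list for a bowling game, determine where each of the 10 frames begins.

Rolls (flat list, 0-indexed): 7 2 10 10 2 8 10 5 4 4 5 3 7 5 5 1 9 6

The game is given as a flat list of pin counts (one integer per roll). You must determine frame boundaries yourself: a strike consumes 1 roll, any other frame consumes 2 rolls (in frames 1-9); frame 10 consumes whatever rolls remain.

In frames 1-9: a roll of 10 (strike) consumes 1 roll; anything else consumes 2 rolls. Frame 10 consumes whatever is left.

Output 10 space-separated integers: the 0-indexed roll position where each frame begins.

Answer: 0 2 3 4 6 7 9 11 13 15

Derivation:
Frame 1 starts at roll index 0: rolls=7,2 (sum=9), consumes 2 rolls
Frame 2 starts at roll index 2: roll=10 (strike), consumes 1 roll
Frame 3 starts at roll index 3: roll=10 (strike), consumes 1 roll
Frame 4 starts at roll index 4: rolls=2,8 (sum=10), consumes 2 rolls
Frame 5 starts at roll index 6: roll=10 (strike), consumes 1 roll
Frame 6 starts at roll index 7: rolls=5,4 (sum=9), consumes 2 rolls
Frame 7 starts at roll index 9: rolls=4,5 (sum=9), consumes 2 rolls
Frame 8 starts at roll index 11: rolls=3,7 (sum=10), consumes 2 rolls
Frame 9 starts at roll index 13: rolls=5,5 (sum=10), consumes 2 rolls
Frame 10 starts at roll index 15: 3 remaining rolls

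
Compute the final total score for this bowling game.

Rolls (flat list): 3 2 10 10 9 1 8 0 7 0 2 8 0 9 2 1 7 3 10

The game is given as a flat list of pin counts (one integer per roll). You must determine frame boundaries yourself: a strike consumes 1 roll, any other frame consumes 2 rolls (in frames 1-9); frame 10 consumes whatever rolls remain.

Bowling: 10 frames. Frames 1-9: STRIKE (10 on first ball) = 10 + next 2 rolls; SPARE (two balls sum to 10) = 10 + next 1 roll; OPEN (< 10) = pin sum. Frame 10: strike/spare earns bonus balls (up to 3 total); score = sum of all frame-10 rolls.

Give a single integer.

Frame 1: OPEN (3+2=5). Cumulative: 5
Frame 2: STRIKE. 10 + next two rolls (10+9) = 29. Cumulative: 34
Frame 3: STRIKE. 10 + next two rolls (9+1) = 20. Cumulative: 54
Frame 4: SPARE (9+1=10). 10 + next roll (8) = 18. Cumulative: 72
Frame 5: OPEN (8+0=8). Cumulative: 80
Frame 6: OPEN (7+0=7). Cumulative: 87
Frame 7: SPARE (2+8=10). 10 + next roll (0) = 10. Cumulative: 97
Frame 8: OPEN (0+9=9). Cumulative: 106
Frame 9: OPEN (2+1=3). Cumulative: 109
Frame 10: SPARE. Sum of all frame-10 rolls (7+3+10) = 20. Cumulative: 129

Answer: 129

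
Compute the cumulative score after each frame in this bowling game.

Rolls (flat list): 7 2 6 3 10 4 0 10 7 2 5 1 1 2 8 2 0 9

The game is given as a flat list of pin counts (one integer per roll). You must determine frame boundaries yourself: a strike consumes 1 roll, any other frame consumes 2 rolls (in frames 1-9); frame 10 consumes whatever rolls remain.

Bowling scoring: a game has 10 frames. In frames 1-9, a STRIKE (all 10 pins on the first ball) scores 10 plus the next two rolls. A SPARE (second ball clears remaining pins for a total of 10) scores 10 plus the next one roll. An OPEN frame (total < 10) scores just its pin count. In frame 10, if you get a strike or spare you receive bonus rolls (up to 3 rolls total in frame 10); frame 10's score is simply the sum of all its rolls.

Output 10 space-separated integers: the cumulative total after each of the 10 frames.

Answer: 9 18 32 36 55 64 70 73 83 92

Derivation:
Frame 1: OPEN (7+2=9). Cumulative: 9
Frame 2: OPEN (6+3=9). Cumulative: 18
Frame 3: STRIKE. 10 + next two rolls (4+0) = 14. Cumulative: 32
Frame 4: OPEN (4+0=4). Cumulative: 36
Frame 5: STRIKE. 10 + next two rolls (7+2) = 19. Cumulative: 55
Frame 6: OPEN (7+2=9). Cumulative: 64
Frame 7: OPEN (5+1=6). Cumulative: 70
Frame 8: OPEN (1+2=3). Cumulative: 73
Frame 9: SPARE (8+2=10). 10 + next roll (0) = 10. Cumulative: 83
Frame 10: OPEN. Sum of all frame-10 rolls (0+9) = 9. Cumulative: 92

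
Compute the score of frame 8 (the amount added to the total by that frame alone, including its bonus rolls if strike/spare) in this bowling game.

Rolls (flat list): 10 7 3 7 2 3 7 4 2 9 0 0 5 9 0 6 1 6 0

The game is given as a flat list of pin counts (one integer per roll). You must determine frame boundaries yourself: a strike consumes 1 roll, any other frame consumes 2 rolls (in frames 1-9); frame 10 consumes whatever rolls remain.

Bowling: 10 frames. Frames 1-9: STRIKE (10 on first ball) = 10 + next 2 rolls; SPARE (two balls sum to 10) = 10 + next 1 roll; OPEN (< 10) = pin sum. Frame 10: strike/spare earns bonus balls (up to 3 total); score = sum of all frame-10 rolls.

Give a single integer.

Answer: 9

Derivation:
Frame 1: STRIKE. 10 + next two rolls (7+3) = 20. Cumulative: 20
Frame 2: SPARE (7+3=10). 10 + next roll (7) = 17. Cumulative: 37
Frame 3: OPEN (7+2=9). Cumulative: 46
Frame 4: SPARE (3+7=10). 10 + next roll (4) = 14. Cumulative: 60
Frame 5: OPEN (4+2=6). Cumulative: 66
Frame 6: OPEN (9+0=9). Cumulative: 75
Frame 7: OPEN (0+5=5). Cumulative: 80
Frame 8: OPEN (9+0=9). Cumulative: 89
Frame 9: OPEN (6+1=7). Cumulative: 96
Frame 10: OPEN. Sum of all frame-10 rolls (6+0) = 6. Cumulative: 102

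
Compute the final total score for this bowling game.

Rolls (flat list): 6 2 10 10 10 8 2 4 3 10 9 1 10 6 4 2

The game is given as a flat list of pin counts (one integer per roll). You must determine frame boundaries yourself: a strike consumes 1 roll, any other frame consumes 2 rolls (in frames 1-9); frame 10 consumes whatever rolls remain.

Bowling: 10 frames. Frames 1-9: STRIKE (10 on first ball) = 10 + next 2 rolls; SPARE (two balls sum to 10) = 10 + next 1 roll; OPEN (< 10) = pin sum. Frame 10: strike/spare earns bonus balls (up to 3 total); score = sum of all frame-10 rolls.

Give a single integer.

Answer: 179

Derivation:
Frame 1: OPEN (6+2=8). Cumulative: 8
Frame 2: STRIKE. 10 + next two rolls (10+10) = 30. Cumulative: 38
Frame 3: STRIKE. 10 + next two rolls (10+8) = 28. Cumulative: 66
Frame 4: STRIKE. 10 + next two rolls (8+2) = 20. Cumulative: 86
Frame 5: SPARE (8+2=10). 10 + next roll (4) = 14. Cumulative: 100
Frame 6: OPEN (4+3=7). Cumulative: 107
Frame 7: STRIKE. 10 + next two rolls (9+1) = 20. Cumulative: 127
Frame 8: SPARE (9+1=10). 10 + next roll (10) = 20. Cumulative: 147
Frame 9: STRIKE. 10 + next two rolls (6+4) = 20. Cumulative: 167
Frame 10: SPARE. Sum of all frame-10 rolls (6+4+2) = 12. Cumulative: 179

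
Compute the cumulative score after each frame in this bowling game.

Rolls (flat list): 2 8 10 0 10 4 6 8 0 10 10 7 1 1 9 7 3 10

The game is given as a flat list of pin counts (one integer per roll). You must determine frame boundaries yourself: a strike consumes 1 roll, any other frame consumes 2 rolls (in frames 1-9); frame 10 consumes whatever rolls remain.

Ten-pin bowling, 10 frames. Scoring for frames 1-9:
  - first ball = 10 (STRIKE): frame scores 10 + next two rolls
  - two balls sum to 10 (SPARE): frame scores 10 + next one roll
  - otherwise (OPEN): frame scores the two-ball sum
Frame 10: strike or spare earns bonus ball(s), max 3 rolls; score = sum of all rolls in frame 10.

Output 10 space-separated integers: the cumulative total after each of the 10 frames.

Answer: 20 40 54 72 80 107 125 133 150 170

Derivation:
Frame 1: SPARE (2+8=10). 10 + next roll (10) = 20. Cumulative: 20
Frame 2: STRIKE. 10 + next two rolls (0+10) = 20. Cumulative: 40
Frame 3: SPARE (0+10=10). 10 + next roll (4) = 14. Cumulative: 54
Frame 4: SPARE (4+6=10). 10 + next roll (8) = 18. Cumulative: 72
Frame 5: OPEN (8+0=8). Cumulative: 80
Frame 6: STRIKE. 10 + next two rolls (10+7) = 27. Cumulative: 107
Frame 7: STRIKE. 10 + next two rolls (7+1) = 18. Cumulative: 125
Frame 8: OPEN (7+1=8). Cumulative: 133
Frame 9: SPARE (1+9=10). 10 + next roll (7) = 17. Cumulative: 150
Frame 10: SPARE. Sum of all frame-10 rolls (7+3+10) = 20. Cumulative: 170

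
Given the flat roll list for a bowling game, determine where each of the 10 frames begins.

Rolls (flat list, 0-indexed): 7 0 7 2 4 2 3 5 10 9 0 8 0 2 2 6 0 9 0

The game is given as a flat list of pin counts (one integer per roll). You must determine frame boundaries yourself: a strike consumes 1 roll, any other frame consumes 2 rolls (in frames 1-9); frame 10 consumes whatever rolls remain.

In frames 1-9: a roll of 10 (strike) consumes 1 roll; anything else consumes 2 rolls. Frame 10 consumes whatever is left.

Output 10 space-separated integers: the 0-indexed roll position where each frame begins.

Answer: 0 2 4 6 8 9 11 13 15 17

Derivation:
Frame 1 starts at roll index 0: rolls=7,0 (sum=7), consumes 2 rolls
Frame 2 starts at roll index 2: rolls=7,2 (sum=9), consumes 2 rolls
Frame 3 starts at roll index 4: rolls=4,2 (sum=6), consumes 2 rolls
Frame 4 starts at roll index 6: rolls=3,5 (sum=8), consumes 2 rolls
Frame 5 starts at roll index 8: roll=10 (strike), consumes 1 roll
Frame 6 starts at roll index 9: rolls=9,0 (sum=9), consumes 2 rolls
Frame 7 starts at roll index 11: rolls=8,0 (sum=8), consumes 2 rolls
Frame 8 starts at roll index 13: rolls=2,2 (sum=4), consumes 2 rolls
Frame 9 starts at roll index 15: rolls=6,0 (sum=6), consumes 2 rolls
Frame 10 starts at roll index 17: 2 remaining rolls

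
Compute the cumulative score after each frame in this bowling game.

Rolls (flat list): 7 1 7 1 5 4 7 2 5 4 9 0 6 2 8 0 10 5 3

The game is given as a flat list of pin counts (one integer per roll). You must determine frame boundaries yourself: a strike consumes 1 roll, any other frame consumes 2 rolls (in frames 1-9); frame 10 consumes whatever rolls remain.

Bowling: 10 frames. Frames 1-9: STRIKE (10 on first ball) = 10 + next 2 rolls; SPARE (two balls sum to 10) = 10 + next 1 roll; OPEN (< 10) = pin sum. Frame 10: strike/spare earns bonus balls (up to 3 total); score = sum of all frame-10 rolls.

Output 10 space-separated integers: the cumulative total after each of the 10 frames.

Frame 1: OPEN (7+1=8). Cumulative: 8
Frame 2: OPEN (7+1=8). Cumulative: 16
Frame 3: OPEN (5+4=9). Cumulative: 25
Frame 4: OPEN (7+2=9). Cumulative: 34
Frame 5: OPEN (5+4=9). Cumulative: 43
Frame 6: OPEN (9+0=9). Cumulative: 52
Frame 7: OPEN (6+2=8). Cumulative: 60
Frame 8: OPEN (8+0=8). Cumulative: 68
Frame 9: STRIKE. 10 + next two rolls (5+3) = 18. Cumulative: 86
Frame 10: OPEN. Sum of all frame-10 rolls (5+3) = 8. Cumulative: 94

Answer: 8 16 25 34 43 52 60 68 86 94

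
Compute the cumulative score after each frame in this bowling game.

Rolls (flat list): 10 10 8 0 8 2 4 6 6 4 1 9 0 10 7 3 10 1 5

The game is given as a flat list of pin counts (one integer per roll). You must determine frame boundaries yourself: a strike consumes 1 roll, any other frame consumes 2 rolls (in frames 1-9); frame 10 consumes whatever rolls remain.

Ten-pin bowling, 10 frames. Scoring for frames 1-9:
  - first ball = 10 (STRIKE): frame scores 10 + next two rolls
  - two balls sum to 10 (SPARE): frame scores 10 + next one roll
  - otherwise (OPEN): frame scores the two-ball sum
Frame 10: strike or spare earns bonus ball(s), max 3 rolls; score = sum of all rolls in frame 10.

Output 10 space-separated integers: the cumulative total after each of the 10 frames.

Answer: 28 46 54 68 84 95 105 122 142 158

Derivation:
Frame 1: STRIKE. 10 + next two rolls (10+8) = 28. Cumulative: 28
Frame 2: STRIKE. 10 + next two rolls (8+0) = 18. Cumulative: 46
Frame 3: OPEN (8+0=8). Cumulative: 54
Frame 4: SPARE (8+2=10). 10 + next roll (4) = 14. Cumulative: 68
Frame 5: SPARE (4+6=10). 10 + next roll (6) = 16. Cumulative: 84
Frame 6: SPARE (6+4=10). 10 + next roll (1) = 11. Cumulative: 95
Frame 7: SPARE (1+9=10). 10 + next roll (0) = 10. Cumulative: 105
Frame 8: SPARE (0+10=10). 10 + next roll (7) = 17. Cumulative: 122
Frame 9: SPARE (7+3=10). 10 + next roll (10) = 20. Cumulative: 142
Frame 10: STRIKE. Sum of all frame-10 rolls (10+1+5) = 16. Cumulative: 158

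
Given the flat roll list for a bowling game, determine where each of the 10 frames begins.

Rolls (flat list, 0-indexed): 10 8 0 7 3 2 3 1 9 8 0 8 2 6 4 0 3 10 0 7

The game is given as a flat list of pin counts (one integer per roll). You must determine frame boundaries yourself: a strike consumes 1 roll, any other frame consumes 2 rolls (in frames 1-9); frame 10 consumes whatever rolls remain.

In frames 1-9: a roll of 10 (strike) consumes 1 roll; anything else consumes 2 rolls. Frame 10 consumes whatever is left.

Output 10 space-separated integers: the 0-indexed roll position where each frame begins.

Answer: 0 1 3 5 7 9 11 13 15 17

Derivation:
Frame 1 starts at roll index 0: roll=10 (strike), consumes 1 roll
Frame 2 starts at roll index 1: rolls=8,0 (sum=8), consumes 2 rolls
Frame 3 starts at roll index 3: rolls=7,3 (sum=10), consumes 2 rolls
Frame 4 starts at roll index 5: rolls=2,3 (sum=5), consumes 2 rolls
Frame 5 starts at roll index 7: rolls=1,9 (sum=10), consumes 2 rolls
Frame 6 starts at roll index 9: rolls=8,0 (sum=8), consumes 2 rolls
Frame 7 starts at roll index 11: rolls=8,2 (sum=10), consumes 2 rolls
Frame 8 starts at roll index 13: rolls=6,4 (sum=10), consumes 2 rolls
Frame 9 starts at roll index 15: rolls=0,3 (sum=3), consumes 2 rolls
Frame 10 starts at roll index 17: 3 remaining rolls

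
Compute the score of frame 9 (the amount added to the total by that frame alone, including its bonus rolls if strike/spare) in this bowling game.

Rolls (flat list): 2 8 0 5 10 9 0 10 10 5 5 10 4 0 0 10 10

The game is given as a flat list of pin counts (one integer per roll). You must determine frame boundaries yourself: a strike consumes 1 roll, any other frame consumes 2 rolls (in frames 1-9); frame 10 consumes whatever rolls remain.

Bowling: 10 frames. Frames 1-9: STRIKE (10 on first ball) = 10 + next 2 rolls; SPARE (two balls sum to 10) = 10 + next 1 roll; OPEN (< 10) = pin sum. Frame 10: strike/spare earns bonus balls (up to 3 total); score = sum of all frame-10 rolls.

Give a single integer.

Answer: 4

Derivation:
Frame 1: SPARE (2+8=10). 10 + next roll (0) = 10. Cumulative: 10
Frame 2: OPEN (0+5=5). Cumulative: 15
Frame 3: STRIKE. 10 + next two rolls (9+0) = 19. Cumulative: 34
Frame 4: OPEN (9+0=9). Cumulative: 43
Frame 5: STRIKE. 10 + next two rolls (10+5) = 25. Cumulative: 68
Frame 6: STRIKE. 10 + next two rolls (5+5) = 20. Cumulative: 88
Frame 7: SPARE (5+5=10). 10 + next roll (10) = 20. Cumulative: 108
Frame 8: STRIKE. 10 + next two rolls (4+0) = 14. Cumulative: 122
Frame 9: OPEN (4+0=4). Cumulative: 126
Frame 10: SPARE. Sum of all frame-10 rolls (0+10+10) = 20. Cumulative: 146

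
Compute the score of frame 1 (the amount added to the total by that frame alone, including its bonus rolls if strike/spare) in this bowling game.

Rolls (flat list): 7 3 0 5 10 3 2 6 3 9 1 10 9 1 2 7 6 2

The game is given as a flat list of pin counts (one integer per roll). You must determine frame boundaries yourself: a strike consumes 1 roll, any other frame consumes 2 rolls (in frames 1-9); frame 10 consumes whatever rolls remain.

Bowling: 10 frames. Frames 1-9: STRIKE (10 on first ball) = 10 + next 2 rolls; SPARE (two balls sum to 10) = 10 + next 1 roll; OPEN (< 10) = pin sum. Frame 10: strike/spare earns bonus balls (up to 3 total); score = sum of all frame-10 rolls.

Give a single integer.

Answer: 10

Derivation:
Frame 1: SPARE (7+3=10). 10 + next roll (0) = 10. Cumulative: 10
Frame 2: OPEN (0+5=5). Cumulative: 15
Frame 3: STRIKE. 10 + next two rolls (3+2) = 15. Cumulative: 30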